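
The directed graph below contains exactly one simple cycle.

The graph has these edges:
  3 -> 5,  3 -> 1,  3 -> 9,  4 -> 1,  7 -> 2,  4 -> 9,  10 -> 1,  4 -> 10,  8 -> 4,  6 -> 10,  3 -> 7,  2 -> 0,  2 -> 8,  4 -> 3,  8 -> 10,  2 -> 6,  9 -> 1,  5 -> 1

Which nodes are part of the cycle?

2, 3, 4, 7, 8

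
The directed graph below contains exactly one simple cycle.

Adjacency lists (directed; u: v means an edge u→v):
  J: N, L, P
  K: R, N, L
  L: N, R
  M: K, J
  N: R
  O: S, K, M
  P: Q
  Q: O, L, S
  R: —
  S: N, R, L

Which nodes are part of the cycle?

J, M, O, P, Q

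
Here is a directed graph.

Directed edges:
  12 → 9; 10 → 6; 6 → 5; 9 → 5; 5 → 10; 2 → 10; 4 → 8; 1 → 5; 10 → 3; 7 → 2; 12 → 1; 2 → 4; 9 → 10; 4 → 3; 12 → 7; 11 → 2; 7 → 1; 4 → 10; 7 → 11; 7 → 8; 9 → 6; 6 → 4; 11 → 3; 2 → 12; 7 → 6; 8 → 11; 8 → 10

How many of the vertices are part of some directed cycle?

A vertex is on a directed cycle iff it belongs to a strongly connected component of size ≥ 2 (or has a self-loop).
The vertices on cycles are {1, 2, 4, 5, 6, 7, 8, 9, 10, 11, 12} — 11 in total.

11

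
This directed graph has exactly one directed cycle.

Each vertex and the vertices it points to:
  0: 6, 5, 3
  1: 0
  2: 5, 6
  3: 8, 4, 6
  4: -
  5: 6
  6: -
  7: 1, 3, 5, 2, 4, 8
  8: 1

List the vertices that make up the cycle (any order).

DFS with gray/black marking from 3:
3 gray
  8 gray
    1 gray
      0 gray
        6 gray
        6 black
        5 gray
          5→6: 6 black — skip
        5 black
        0→3: 3 is gray → back edge
Back edge closes the cycle 3 → 8 → 1 → 0 → 3; its vertices are {0, 1, 3, 8}.

0, 1, 3, 8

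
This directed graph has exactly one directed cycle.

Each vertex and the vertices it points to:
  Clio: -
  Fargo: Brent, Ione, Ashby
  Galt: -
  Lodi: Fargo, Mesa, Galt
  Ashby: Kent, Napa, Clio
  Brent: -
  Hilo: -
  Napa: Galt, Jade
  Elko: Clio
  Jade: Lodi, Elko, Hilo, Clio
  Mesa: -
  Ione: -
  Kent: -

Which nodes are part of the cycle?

DFS with gray/black marking from Fargo:
Fargo gray
  Brent gray
  Brent black
  Ione gray
  Ione black
  Ashby gray
    Kent gray
    Kent black
    Napa gray
      Galt gray
      Galt black
      Jade gray
        Lodi gray
          Lodi→Fargo: Fargo is gray → back edge
Back edge closes the cycle Fargo → Ashby → Napa → Jade → Lodi → Fargo; its vertices are {Jade, Lodi, Napa, Ashby, Fargo}.

Jade, Lodi, Napa, Ashby, Fargo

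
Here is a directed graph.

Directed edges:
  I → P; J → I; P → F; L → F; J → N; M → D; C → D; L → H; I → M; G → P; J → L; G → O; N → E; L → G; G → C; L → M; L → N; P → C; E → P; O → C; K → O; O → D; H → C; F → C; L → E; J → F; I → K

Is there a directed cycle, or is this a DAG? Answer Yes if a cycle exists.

No

DFS with white/gray/black marking, starting from F:
F gray
  C gray
    D gray
    D black
  C black
F black
E gray
  P gray
    P→F: F black — skip
    P→C: C black — skip
  P black
E black
G gray
  G→P: P black — skip
  G→C: C black — skip
  O gray
    O→C: C black — skip
    O→D: D black — skip
  O black
G black
H gray
  H→C: C black — skip
H black
I gray
  I→P: P black — skip
  K gray
    K→O: O black — skip
  K black
  M gray
    M→D: D black — skip
  M black
I black
J gray
  N gray
    N→E: E black — skip
  N black
  J→F: F black — skip
  L gray
    L→F: F black — skip
    L→E: E black — skip
    L→N: N black — skip
    L→M: M black — skip
    L→H: H black — skip
    L→G: G black — skip
  L black
  J→I: I black — skip
J black
Every edge goes to a white or black vertex — no back edge, so the graph is acyclic.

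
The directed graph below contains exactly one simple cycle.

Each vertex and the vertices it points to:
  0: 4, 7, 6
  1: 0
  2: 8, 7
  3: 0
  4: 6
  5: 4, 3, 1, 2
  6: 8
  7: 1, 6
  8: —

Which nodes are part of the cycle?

0, 1, 7

DFS with gray/black marking from 1:
1 gray
  0 gray
    4 gray
      6 gray
        8 gray
        8 black
      6 black
    4 black
    7 gray
      7→1: 1 is gray → back edge
Back edge closes the cycle 1 → 0 → 7 → 1; its vertices are {0, 1, 7}.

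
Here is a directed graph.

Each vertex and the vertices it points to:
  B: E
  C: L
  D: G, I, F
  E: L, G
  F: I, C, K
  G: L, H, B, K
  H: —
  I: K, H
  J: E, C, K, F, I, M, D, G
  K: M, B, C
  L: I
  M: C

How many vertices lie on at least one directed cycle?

A vertex is on a directed cycle iff it belongs to a strongly connected component of size ≥ 2 (or has a self-loop).
The vertices on cycles are {B, C, E, G, I, K, L, M} — 8 in total.

8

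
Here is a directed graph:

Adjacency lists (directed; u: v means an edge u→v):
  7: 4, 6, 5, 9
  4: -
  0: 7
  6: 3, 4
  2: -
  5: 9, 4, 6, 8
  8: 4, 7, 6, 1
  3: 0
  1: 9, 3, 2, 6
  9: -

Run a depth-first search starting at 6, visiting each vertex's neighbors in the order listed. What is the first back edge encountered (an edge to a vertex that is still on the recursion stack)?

7->6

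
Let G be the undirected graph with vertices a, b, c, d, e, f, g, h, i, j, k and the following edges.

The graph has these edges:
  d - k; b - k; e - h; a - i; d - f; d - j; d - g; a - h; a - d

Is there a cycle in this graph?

No

DFS, tracking each vertex's parent; an edge to a visited non-parent vertex closes a cycle.
Start from f:
visit f (parent –)
  visit d (parent f)
    visit a (parent d)
      a–d: parent, skip
      visit i (parent a)
        i–a: parent, skip
      visit h (parent a)
        h–a: parent, skip
        visit e (parent h)
          e–h: parent, skip
    visit g (parent d)
      g–d: parent, skip
    d–f: parent, skip
    visit j (parent d)
      j–d: parent, skip
    visit k (parent d)
      visit b (parent k)
        b–k: parent, skip
      k–d: parent, skip
visit c (parent –)
No non-parent visited neighbor found — the graph is a forest.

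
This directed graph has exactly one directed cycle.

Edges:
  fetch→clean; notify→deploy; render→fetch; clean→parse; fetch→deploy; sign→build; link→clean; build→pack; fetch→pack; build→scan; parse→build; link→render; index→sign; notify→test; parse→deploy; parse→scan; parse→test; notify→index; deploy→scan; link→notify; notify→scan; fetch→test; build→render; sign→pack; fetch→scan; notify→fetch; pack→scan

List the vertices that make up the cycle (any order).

DFS with gray/black marking from render:
render gray
  fetch gray
    clean gray
      parse gray
        scan gray
        scan black
        test gray
        test black
        build gray
          pack gray
            pack→scan: scan black — skip
          pack black
          build→scan: scan black — skip
          build→render: render is gray → back edge
Back edge closes the cycle render → fetch → clean → parse → build → render; its vertices are {build, clean, fetch, parse, render}.

build, clean, fetch, parse, render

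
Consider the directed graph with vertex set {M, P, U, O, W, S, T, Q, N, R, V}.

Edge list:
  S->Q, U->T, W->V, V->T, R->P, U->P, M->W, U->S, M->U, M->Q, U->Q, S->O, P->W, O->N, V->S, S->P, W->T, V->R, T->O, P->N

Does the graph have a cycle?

Yes

DFS with white/gray/black marking, starting from S:
S gray
  P gray
    W gray
      T gray
        O gray
          N gray
          N black
        O black
      T black
      V gray
        R gray
          R→P: P is gray → back edge
Back edge found, so a cycle exists: P → W → V → R → P.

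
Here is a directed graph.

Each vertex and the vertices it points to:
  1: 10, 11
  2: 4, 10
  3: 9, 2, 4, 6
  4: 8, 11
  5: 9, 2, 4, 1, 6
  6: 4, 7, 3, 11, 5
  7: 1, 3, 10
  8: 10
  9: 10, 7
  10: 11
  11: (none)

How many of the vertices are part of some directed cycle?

A vertex is on a directed cycle iff it belongs to a strongly connected component of size ≥ 2 (or has a self-loop).
The vertices on cycles are {3, 5, 6, 7, 9} — 5 in total.

5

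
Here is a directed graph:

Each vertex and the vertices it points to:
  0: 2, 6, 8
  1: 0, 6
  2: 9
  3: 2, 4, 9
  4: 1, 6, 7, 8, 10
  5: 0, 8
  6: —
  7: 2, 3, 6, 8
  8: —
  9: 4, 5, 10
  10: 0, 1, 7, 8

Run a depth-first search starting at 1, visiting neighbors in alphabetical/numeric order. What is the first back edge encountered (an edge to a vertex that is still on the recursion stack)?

4->1

DFS from 1 (visiting neighbors in alphabetical/numeric order); mark gray on enter, black on exit:
1 gray
  0 gray
    2 gray
      9 gray
        4 gray
          4→1: 1 is gray → back edge
First back edge: 4 → 1.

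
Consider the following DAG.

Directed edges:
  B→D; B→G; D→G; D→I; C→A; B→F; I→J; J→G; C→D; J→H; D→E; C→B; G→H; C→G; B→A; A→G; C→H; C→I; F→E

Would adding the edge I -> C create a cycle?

Adding I→C creates a cycle iff C can already reach I.
Path from C: C → I.
So C → … → I → C is a cycle.

Yes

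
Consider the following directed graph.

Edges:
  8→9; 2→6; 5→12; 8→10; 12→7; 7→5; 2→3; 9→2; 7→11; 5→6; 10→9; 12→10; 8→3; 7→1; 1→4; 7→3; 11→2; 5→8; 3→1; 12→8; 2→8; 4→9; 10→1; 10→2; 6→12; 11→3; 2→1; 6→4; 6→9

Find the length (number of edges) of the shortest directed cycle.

For each vertex v, BFS finds the shortest path from v back to v.
The shortest such closed walk is 7 → 5 → 12 → 7, length 3.

3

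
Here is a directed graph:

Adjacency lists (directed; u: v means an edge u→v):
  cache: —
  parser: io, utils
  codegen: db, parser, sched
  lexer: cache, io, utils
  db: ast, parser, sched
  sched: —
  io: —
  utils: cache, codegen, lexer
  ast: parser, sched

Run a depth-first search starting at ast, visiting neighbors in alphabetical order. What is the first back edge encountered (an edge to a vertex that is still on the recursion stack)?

db->ast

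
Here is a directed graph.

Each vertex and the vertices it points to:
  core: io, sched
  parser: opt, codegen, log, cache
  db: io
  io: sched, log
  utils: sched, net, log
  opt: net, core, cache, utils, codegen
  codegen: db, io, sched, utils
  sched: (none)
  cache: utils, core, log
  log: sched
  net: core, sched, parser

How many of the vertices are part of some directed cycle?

A vertex is on a directed cycle iff it belongs to a strongly connected component of size ≥ 2 (or has a self-loop).
The vertices on cycles are {net, opt, cache, utils, parser, codegen} — 6 in total.

6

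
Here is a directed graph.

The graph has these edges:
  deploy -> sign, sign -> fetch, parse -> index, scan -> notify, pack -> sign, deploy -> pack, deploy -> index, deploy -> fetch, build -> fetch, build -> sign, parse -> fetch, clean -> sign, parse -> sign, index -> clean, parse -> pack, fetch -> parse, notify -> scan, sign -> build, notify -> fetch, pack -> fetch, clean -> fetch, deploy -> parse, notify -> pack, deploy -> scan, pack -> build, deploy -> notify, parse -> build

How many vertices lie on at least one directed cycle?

9

A vertex is on a directed cycle iff it belongs to a strongly connected component of size ≥ 2 (or has a self-loop).
The vertices on cycles are {pack, scan, sign, build, clean, fetch, index, parse, notify} — 9 in total.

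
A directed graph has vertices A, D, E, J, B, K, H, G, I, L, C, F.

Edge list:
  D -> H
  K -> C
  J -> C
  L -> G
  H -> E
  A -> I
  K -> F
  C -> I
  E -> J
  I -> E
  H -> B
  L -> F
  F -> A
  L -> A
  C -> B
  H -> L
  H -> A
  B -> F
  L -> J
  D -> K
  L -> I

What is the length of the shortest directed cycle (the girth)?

For each vertex v, BFS finds the shortest path from v back to v.
The shortest such closed walk is C → I → E → J → C, length 4.

4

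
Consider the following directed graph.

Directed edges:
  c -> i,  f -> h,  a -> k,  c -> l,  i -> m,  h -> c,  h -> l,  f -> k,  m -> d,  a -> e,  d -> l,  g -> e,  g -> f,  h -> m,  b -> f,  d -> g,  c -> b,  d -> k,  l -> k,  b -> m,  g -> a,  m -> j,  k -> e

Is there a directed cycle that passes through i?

Yes

i is on a cycle iff i can reach itself via ≥1 edge.
i → m → d → g → f → h → c → i — yes.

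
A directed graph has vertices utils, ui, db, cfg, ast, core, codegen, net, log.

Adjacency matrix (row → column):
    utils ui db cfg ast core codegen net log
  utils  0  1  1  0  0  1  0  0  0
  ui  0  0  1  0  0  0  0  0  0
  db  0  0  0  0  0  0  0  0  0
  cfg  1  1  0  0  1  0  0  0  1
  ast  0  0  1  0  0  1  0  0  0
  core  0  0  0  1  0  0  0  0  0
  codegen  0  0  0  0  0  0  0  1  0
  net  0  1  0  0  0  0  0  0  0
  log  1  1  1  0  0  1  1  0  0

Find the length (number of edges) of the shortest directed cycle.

For each vertex v, BFS finds the shortest path from v back to v.
The shortest such closed walk is log → core → cfg → log, length 3.

3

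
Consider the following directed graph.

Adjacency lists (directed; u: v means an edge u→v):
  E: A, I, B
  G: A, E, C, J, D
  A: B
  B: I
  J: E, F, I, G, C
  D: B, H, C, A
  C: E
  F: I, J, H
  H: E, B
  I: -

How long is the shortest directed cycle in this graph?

For each vertex v, BFS finds the shortest path from v back to v.
The shortest such closed walk is J → G → J, length 2.

2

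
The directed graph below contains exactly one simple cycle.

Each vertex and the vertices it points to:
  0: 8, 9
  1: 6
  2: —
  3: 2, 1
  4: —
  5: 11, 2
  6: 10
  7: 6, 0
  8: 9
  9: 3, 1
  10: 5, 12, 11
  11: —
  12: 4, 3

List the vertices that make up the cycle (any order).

DFS with gray/black marking from 6:
6 gray
  10 gray
    5 gray
      11 gray
      11 black
      2 gray
      2 black
    5 black
    12 gray
      4 gray
      4 black
      3 gray
        3→2: 2 black — skip
        1 gray
          1→6: 6 is gray → back edge
Back edge closes the cycle 6 → 10 → 12 → 3 → 1 → 6; its vertices are {1, 3, 6, 10, 12}.

1, 3, 6, 10, 12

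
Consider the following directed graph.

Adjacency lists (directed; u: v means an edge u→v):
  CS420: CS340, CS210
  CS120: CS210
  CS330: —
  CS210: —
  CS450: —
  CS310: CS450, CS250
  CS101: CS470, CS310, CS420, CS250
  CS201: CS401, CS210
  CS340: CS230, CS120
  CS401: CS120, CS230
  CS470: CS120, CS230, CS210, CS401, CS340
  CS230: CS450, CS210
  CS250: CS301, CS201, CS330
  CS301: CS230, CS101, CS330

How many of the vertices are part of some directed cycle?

4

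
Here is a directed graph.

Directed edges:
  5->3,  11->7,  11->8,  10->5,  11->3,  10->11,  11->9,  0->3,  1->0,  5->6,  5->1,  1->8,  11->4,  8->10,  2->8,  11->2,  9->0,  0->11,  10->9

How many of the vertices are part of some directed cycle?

8

A vertex is on a directed cycle iff it belongs to a strongly connected component of size ≥ 2 (or has a self-loop).
The vertices on cycles are {0, 1, 2, 5, 8, 9, 10, 11} — 8 in total.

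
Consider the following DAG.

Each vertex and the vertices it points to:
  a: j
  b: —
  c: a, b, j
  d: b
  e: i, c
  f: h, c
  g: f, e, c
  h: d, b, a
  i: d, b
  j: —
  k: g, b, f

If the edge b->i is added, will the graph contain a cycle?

Yes

Adding b→i creates a cycle iff i can already reach b.
Path from i: i → b.
So i → … → b → i is a cycle.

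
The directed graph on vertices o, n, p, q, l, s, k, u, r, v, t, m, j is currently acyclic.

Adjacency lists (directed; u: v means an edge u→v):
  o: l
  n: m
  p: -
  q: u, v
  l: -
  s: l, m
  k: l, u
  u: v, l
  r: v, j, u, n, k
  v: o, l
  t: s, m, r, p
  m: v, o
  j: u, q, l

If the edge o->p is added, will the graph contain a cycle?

No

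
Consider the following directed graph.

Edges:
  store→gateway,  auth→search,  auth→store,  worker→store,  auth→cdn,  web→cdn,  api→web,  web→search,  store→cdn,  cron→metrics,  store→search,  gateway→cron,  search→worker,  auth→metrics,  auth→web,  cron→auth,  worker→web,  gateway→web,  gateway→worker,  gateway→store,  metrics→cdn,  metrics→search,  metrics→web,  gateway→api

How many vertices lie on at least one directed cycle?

A vertex is on a directed cycle iff it belongs to a strongly connected component of size ≥ 2 (or has a self-loop).
The vertices on cycles are {api, web, auth, cron, store, search, worker, gateway, metrics} — 9 in total.

9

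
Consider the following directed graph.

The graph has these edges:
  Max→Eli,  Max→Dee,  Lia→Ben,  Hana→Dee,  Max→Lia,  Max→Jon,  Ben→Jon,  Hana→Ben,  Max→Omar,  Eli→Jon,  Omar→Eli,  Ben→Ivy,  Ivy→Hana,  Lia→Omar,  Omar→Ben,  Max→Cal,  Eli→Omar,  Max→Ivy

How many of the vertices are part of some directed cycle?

5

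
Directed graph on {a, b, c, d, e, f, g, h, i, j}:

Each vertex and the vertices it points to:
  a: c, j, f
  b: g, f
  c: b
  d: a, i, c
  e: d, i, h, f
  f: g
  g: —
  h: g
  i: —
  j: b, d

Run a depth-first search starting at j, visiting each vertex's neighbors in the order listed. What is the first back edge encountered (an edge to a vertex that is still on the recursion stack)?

a->j

DFS from j (visiting each vertex's neighbors in the order listed); mark gray on enter, black on exit:
j gray
  b gray
    g gray
    g black
    f gray
      f→g: g black — skip
    f black
  b black
  d gray
    a gray
      c gray
        c→b: b black — skip
      c black
      a→j: j is gray → back edge
First back edge: a → j.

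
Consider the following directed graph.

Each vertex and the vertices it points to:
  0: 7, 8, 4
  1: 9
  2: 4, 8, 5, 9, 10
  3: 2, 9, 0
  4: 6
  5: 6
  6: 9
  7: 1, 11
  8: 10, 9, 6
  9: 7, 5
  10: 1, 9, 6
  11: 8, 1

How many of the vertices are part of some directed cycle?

A vertex is on a directed cycle iff it belongs to a strongly connected component of size ≥ 2 (or has a self-loop).
The vertices on cycles are {1, 5, 6, 7, 8, 9, 10, 11} — 8 in total.

8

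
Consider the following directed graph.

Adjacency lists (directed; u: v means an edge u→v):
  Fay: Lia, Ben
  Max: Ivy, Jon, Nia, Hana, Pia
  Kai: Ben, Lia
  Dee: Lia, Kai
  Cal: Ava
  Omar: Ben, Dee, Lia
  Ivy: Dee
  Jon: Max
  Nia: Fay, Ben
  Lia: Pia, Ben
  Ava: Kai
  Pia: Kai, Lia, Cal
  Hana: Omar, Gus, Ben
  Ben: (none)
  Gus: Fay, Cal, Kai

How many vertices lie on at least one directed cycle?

A vertex is on a directed cycle iff it belongs to a strongly connected component of size ≥ 2 (or has a self-loop).
The vertices on cycles are {Ava, Cal, Jon, Kai, Lia, Max, Pia} — 7 in total.

7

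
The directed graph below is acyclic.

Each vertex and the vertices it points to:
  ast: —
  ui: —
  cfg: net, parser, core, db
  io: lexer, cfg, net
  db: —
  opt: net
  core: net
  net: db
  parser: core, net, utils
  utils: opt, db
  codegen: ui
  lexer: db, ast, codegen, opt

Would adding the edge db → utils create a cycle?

Yes

Adding db→utils creates a cycle iff utils can already reach db.
Path from utils: utils → db.
So utils → … → db → utils is a cycle.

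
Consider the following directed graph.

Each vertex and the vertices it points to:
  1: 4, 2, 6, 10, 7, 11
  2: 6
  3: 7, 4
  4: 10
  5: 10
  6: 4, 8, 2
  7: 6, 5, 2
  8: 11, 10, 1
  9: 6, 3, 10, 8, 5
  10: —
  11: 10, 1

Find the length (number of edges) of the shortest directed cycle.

2

For each vertex v, BFS finds the shortest path from v back to v.
The shortest such closed walk is 6 → 2 → 6, length 2.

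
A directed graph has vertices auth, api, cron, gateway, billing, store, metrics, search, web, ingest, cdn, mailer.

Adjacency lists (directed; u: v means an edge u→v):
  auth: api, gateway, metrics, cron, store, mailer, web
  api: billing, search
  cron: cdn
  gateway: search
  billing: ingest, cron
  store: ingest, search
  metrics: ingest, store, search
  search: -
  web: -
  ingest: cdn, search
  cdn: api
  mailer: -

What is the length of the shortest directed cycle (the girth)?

For each vertex v, BFS finds the shortest path from v back to v.
The shortest such closed walk is cron → cdn → api → billing → cron, length 4.

4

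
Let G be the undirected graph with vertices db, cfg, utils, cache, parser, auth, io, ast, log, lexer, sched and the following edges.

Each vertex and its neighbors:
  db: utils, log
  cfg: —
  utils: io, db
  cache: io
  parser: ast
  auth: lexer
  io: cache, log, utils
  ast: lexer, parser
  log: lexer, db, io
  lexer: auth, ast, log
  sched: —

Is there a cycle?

Yes

DFS, tracking each vertex's parent; an edge to a visited non-parent vertex closes a cycle.
Start from sched:
visit sched (parent –)
visit db (parent –)
  visit utils (parent db)
    visit io (parent utils)
      visit cache (parent io)
        cache–io: parent, skip
      visit log (parent io)
        visit lexer (parent log)
          visit auth (parent lexer)
            auth–lexer: parent, skip
          visit ast (parent lexer)
            ast–lexer: parent, skip
            visit parser (parent ast)
              parser–ast: parent, skip
          lexer–log: parent, skip
        log–db: db visited and ≠ parent → cycle
Cycle: db – utils – io – log – db.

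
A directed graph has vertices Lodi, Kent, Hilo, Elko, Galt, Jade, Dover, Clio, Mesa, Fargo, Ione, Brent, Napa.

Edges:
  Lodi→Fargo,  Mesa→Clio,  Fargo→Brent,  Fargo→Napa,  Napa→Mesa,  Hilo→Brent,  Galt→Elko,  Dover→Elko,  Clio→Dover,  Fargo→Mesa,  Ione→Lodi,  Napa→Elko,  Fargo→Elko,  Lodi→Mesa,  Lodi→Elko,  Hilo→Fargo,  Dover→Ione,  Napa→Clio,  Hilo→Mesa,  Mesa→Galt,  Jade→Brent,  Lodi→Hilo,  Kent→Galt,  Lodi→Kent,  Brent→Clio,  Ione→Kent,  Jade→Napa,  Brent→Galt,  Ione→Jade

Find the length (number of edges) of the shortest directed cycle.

5

For each vertex v, BFS finds the shortest path from v back to v.
The shortest such closed walk is Ione → Lodi → Mesa → Clio → Dover → Ione, length 5.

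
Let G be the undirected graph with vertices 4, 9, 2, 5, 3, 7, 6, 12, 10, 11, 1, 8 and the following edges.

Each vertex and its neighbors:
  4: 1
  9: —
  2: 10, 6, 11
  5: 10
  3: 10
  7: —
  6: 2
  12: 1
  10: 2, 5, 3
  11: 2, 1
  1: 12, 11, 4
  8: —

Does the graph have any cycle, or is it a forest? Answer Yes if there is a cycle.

No

DFS, tracking each vertex's parent; an edge to a visited non-parent vertex closes a cycle.
Start from 8:
visit 8 (parent –)
visit 4 (parent –)
  visit 1 (parent 4)
    visit 12 (parent 1)
      12–1: parent, skip
    visit 11 (parent 1)
      visit 2 (parent 11)
        visit 10 (parent 2)
          10–2: parent, skip
          visit 5 (parent 10)
            5–10: parent, skip
          visit 3 (parent 10)
            3–10: parent, skip
        visit 6 (parent 2)
          6–2: parent, skip
        2–11: parent, skip
      11–1: parent, skip
    1–4: parent, skip
visit 9 (parent –)
visit 7 (parent –)
No non-parent visited neighbor found — the graph is a forest.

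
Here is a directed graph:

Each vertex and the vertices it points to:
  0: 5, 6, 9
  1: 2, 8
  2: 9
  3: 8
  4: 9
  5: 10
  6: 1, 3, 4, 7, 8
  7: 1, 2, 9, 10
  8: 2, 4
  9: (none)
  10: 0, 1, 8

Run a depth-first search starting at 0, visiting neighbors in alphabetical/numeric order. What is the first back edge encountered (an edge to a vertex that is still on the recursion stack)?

10->0

DFS from 0 (visiting neighbors in alphabetical/numeric order); mark gray on enter, black on exit:
0 gray
  5 gray
    10 gray
      10→0: 0 is gray → back edge
First back edge: 10 → 0.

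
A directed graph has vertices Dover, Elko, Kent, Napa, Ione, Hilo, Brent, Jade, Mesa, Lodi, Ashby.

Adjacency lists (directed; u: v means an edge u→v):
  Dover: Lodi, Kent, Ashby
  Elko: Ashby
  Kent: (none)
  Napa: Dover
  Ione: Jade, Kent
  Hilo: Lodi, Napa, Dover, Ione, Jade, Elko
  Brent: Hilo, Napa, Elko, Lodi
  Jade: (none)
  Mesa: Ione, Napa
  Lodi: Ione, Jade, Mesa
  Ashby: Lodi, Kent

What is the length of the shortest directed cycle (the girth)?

4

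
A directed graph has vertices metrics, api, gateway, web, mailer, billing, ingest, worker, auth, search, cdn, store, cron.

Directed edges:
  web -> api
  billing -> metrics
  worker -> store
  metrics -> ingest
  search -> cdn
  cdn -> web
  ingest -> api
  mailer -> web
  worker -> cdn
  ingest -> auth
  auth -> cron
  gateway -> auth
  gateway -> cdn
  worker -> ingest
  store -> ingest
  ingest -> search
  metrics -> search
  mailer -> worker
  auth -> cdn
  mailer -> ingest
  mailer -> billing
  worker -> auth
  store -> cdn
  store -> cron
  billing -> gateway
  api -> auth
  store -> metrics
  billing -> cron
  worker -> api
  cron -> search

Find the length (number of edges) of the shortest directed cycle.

4

For each vertex v, BFS finds the shortest path from v back to v.
The shortest such closed walk is web → api → auth → cdn → web, length 4.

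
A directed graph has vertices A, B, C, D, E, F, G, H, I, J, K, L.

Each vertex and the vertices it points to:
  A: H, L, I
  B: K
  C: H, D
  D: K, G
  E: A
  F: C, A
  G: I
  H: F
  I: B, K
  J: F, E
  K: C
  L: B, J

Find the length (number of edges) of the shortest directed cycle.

For each vertex v, BFS finds the shortest path from v back to v.
The shortest such closed walk is F → A → H → F, length 3.

3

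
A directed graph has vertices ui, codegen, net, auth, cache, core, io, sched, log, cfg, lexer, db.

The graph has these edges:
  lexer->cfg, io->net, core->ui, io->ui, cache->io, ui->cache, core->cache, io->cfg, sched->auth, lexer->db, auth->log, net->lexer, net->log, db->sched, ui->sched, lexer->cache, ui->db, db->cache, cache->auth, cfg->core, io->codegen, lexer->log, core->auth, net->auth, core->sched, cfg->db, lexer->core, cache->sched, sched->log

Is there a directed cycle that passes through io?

Yes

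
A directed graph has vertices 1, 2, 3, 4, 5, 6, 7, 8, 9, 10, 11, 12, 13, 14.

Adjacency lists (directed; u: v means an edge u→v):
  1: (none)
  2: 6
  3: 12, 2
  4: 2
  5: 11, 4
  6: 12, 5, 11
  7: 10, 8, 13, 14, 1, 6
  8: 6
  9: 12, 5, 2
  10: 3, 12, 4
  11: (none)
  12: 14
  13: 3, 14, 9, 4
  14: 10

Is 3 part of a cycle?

3 is on a cycle iff 3 can reach itself via ≥1 edge.
3 → 12 → 14 → 10 → 3 — yes.

Yes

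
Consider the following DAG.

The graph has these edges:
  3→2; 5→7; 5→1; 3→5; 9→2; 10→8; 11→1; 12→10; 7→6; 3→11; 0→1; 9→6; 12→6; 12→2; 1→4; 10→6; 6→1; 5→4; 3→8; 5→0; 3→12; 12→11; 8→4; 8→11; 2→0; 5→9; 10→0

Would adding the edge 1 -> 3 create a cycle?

Adding 1→3 creates a cycle iff 3 can already reach 1.
Path from 3: 3 → 5 → 1.
So 3 → … → 1 → 3 is a cycle.

Yes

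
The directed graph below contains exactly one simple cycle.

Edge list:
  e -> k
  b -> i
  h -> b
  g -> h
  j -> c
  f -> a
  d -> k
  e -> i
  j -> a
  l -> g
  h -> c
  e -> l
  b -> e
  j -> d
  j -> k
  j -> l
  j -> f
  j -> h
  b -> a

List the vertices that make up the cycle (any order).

b, e, g, h, l

DFS with gray/black marking from h:
h gray
  c gray
  c black
  b gray
    i gray
    i black
    a gray
    a black
    e gray
      k gray
      k black
      l gray
        g gray
          g→h: h is gray → back edge
Back edge closes the cycle h → b → e → l → g → h; its vertices are {b, e, g, h, l}.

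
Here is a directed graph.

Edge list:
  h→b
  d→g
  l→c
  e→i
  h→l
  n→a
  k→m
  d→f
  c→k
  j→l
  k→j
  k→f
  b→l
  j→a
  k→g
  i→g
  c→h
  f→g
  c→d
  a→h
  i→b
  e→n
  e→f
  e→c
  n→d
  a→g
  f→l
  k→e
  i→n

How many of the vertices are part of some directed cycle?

A vertex is on a directed cycle iff it belongs to a strongly connected component of size ≥ 2 (or has a self-loop).
The vertices on cycles are {a, b, c, d, e, f, h, i, j, k, l, n} — 12 in total.

12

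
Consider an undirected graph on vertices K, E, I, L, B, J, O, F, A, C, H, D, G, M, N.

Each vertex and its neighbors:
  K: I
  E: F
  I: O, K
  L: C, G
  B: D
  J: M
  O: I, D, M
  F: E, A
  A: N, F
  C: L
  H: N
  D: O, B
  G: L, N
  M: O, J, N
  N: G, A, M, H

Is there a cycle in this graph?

No

DFS, tracking each vertex's parent; an edge to a visited non-parent vertex closes a cycle.
Start from L:
visit L (parent –)
  visit C (parent L)
    C–L: parent, skip
  visit G (parent L)
    G–L: parent, skip
    visit N (parent G)
      N–G: parent, skip
      visit A (parent N)
        A–N: parent, skip
        visit F (parent A)
          visit E (parent F)
            E–F: parent, skip
          F–A: parent, skip
      visit M (parent N)
        visit O (parent M)
          visit I (parent O)
            I–O: parent, skip
            visit K (parent I)
              K–I: parent, skip
          visit D (parent O)
            D–O: parent, skip
            visit B (parent D)
              B–D: parent, skip
          O–M: parent, skip
        visit J (parent M)
          J–M: parent, skip
        M–N: parent, skip
      visit H (parent N)
        H–N: parent, skip
No non-parent visited neighbor found — the graph is a forest.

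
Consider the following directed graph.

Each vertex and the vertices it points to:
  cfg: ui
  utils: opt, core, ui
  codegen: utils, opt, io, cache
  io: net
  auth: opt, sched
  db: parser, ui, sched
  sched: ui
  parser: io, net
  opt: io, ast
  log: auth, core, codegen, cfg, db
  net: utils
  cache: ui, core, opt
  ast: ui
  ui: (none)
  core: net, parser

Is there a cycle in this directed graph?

Yes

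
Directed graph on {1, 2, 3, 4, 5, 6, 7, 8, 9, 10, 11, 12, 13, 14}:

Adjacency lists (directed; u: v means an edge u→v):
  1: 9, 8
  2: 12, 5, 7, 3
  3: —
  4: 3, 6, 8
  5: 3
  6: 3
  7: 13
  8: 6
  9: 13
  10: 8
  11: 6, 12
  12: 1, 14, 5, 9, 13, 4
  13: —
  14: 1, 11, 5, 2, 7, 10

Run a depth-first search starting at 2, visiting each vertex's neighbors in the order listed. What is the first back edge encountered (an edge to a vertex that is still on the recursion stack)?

DFS from 2 (visiting each vertex's neighbors in the order listed); mark gray on enter, black on exit:
2 gray
  12 gray
    1 gray
      9 gray
        13 gray
        13 black
      9 black
      8 gray
        6 gray
          3 gray
          3 black
        6 black
      8 black
    1 black
    14 gray
      14→1: 1 black — skip
      11 gray
        11→6: 6 black — skip
        11→12: 12 is gray → back edge
First back edge: 11 → 12.

11->12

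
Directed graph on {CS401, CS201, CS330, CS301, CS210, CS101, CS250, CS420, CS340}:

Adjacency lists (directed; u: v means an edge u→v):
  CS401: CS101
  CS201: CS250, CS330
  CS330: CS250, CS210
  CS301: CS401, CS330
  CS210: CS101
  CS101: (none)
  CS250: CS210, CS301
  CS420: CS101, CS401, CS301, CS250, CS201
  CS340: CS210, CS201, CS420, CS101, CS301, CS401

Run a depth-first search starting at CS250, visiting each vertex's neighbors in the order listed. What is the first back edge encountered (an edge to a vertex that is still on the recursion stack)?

DFS from CS250 (visiting each vertex's neighbors in the order listed); mark gray on enter, black on exit:
CS250 gray
  CS210 gray
    CS101 gray
    CS101 black
  CS210 black
  CS301 gray
    CS401 gray
      CS401→CS101: CS101 black — skip
    CS401 black
    CS330 gray
      CS330→CS250: CS250 is gray → back edge
First back edge: CS330 → CS250.

CS330→CS250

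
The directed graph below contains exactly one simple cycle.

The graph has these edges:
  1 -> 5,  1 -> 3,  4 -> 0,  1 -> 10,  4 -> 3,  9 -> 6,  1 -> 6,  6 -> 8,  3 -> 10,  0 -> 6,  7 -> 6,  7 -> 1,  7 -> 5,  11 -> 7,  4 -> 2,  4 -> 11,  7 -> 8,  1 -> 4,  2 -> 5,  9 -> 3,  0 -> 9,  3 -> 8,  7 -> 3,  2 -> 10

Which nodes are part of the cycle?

DFS with gray/black marking from 4:
4 gray
  2 gray
    5 gray
    5 black
    10 gray
    10 black
  2 black
  0 gray
    9 gray
      3 gray
        3→10: 10 black — skip
        8 gray
        8 black
      3 black
      6 gray
        6→8: 8 black — skip
      6 black
    9 black
    0→6: 6 black — skip
  0 black
  4→3: 3 black — skip
  11 gray
    7 gray
      1 gray
        1→10: 10 black — skip
        1→6: 6 black — skip
        1→4: 4 is gray → back edge
Back edge closes the cycle 4 → 11 → 7 → 1 → 4; its vertices are {1, 4, 7, 11}.

1, 4, 7, 11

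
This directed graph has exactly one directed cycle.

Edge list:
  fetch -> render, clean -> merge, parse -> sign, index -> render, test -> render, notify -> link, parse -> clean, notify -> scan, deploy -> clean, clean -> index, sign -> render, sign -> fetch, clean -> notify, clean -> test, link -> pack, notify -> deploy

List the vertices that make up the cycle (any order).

clean, deploy, notify

DFS with gray/black marking from clean:
clean gray
  test gray
    render gray
    render black
  test black
  index gray
    index→render: render black — skip
  index black
  notify gray
    deploy gray
      deploy→clean: clean is gray → back edge
Back edge closes the cycle clean → notify → deploy → clean; its vertices are {clean, deploy, notify}.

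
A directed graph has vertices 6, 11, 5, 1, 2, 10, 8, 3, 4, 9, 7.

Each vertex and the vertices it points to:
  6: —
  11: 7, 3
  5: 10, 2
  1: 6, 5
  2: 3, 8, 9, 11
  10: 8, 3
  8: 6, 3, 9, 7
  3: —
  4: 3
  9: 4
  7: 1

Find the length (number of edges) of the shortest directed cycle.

5

For each vertex v, BFS finds the shortest path from v back to v.
The shortest such closed walk is 5 → 2 → 11 → 7 → 1 → 5, length 5.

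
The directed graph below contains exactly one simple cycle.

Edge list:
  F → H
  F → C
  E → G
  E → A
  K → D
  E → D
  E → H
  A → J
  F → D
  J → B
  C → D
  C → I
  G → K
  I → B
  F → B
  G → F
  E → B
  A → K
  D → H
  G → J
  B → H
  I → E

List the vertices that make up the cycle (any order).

C, E, F, G, I

DFS with gray/black marking from I:
I gray
  B gray
    H gray
    H black
  B black
  E gray
    E→B: B black — skip
    D gray
      D→H: H black — skip
    D black
    G gray
      J gray
        J→B: B black — skip
      J black
      K gray
        K→D: D black — skip
      K black
      F gray
        F→D: D black — skip
        F→H: H black — skip
        F→B: B black — skip
        C gray
          C→D: D black — skip
          C→I: I is gray → back edge
Back edge closes the cycle I → E → G → F → C → I; its vertices are {C, E, F, G, I}.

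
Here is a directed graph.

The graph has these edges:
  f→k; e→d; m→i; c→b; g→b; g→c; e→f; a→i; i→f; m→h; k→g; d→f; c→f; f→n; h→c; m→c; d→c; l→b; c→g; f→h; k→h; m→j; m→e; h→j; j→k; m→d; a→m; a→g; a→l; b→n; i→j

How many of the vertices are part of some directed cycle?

6

A vertex is on a directed cycle iff it belongs to a strongly connected component of size ≥ 2 (or has a self-loop).
The vertices on cycles are {c, f, g, h, j, k} — 6 in total.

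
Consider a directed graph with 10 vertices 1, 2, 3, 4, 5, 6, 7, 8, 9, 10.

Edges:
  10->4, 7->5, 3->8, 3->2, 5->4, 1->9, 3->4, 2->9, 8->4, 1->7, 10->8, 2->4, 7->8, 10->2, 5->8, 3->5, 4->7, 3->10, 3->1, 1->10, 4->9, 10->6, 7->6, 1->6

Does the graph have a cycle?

DFS with white/gray/black marking, starting from 8:
8 gray
  4 gray
    9 gray
    9 black
    7 gray
      7→8: 8 is gray → back edge
Back edge found, so a cycle exists: 8 → 4 → 7 → 8.

Yes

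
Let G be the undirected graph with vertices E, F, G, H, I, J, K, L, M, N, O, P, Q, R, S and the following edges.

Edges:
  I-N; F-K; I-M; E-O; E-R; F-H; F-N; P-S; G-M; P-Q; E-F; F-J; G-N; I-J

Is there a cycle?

Yes

DFS, tracking each vertex's parent; an edge to a visited non-parent vertex closes a cycle.
Start from P:
visit P (parent –)
  visit Q (parent P)
    Q–P: parent, skip
  visit S (parent P)
    S–P: parent, skip
visit E (parent –)
  visit R (parent E)
    R–E: parent, skip
  visit O (parent E)
    O–E: parent, skip
  visit F (parent E)
    visit J (parent F)
      visit I (parent J)
        visit N (parent I)
          N–F: F visited and ≠ parent → cycle
Cycle: F – J – I – N – F.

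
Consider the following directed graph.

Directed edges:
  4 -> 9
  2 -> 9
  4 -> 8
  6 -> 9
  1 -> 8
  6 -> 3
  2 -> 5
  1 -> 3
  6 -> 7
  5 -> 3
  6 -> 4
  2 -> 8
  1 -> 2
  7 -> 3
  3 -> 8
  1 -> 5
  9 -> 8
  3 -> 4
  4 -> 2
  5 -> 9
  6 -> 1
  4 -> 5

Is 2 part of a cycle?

Yes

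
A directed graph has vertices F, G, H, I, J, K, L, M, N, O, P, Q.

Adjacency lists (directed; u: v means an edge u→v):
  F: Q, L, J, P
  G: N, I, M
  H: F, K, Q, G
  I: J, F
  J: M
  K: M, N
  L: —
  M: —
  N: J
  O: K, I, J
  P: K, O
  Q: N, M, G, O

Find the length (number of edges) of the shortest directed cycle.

4

For each vertex v, BFS finds the shortest path from v back to v.
The shortest such closed walk is Q → O → I → F → Q, length 4.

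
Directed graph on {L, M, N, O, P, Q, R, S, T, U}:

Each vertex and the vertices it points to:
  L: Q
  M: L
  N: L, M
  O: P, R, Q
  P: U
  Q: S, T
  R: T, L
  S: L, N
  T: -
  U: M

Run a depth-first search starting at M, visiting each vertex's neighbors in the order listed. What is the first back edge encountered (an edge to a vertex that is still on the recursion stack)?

S→L

DFS from M (visiting each vertex's neighbors in the order listed); mark gray on enter, black on exit:
M gray
  L gray
    Q gray
      S gray
        S→L: L is gray → back edge
First back edge: S → L.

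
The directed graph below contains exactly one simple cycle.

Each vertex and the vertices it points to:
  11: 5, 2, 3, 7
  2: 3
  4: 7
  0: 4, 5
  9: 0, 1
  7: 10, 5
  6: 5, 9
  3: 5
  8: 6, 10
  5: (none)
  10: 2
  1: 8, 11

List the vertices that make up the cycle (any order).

DFS with gray/black marking from 9:
9 gray
  0 gray
    4 gray
      7 gray
        10 gray
          2 gray
            3 gray
              5 gray
              5 black
            3 black
          2 black
        10 black
        7→5: 5 black — skip
      7 black
    4 black
    0→5: 5 black — skip
  0 black
  1 gray
    8 gray
      6 gray
        6→5: 5 black — skip
        6→9: 9 is gray → back edge
Back edge closes the cycle 9 → 1 → 8 → 6 → 9; its vertices are {1, 6, 8, 9}.

1, 6, 8, 9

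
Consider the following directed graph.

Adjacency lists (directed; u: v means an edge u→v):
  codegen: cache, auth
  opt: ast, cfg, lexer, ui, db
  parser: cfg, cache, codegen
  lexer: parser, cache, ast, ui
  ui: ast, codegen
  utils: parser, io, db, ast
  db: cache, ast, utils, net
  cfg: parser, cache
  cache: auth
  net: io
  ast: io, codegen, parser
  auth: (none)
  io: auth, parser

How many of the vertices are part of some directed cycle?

4

A vertex is on a directed cycle iff it belongs to a strongly connected component of size ≥ 2 (or has a self-loop).
The vertices on cycles are {db, cfg, utils, parser} — 4 in total.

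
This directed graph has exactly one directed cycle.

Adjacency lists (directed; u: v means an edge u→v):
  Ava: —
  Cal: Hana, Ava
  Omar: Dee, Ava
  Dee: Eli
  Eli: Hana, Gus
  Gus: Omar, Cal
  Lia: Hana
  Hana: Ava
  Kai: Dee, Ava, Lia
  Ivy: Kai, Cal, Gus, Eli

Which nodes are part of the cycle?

DFS with gray/black marking from Eli:
Eli gray
  Hana gray
    Ava gray
    Ava black
  Hana black
  Gus gray
    Omar gray
      Dee gray
        Dee→Eli: Eli is gray → back edge
Back edge closes the cycle Eli → Gus → Omar → Dee → Eli; its vertices are {Dee, Eli, Gus, Omar}.

Dee, Eli, Gus, Omar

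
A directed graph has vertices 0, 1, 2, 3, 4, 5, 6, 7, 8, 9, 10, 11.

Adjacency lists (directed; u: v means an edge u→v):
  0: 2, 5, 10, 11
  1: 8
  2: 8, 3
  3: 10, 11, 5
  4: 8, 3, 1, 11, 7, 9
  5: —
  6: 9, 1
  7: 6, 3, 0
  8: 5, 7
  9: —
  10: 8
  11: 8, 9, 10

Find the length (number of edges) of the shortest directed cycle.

4

For each vertex v, BFS finds the shortest path from v back to v.
The shortest such closed walk is 7 → 0 → 2 → 8 → 7, length 4.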